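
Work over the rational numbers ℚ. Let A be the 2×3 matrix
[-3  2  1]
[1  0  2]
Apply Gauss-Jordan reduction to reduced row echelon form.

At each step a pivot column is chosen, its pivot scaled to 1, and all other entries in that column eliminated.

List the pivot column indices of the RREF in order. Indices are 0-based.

step 1: normalize row 0 (÷-3) = (1, -2/3, -1/3)
  row 1: subtract 1×row0 = (0, 2/3, 7/3)
step 2: normalize row 1 (÷2/3) = (0, 1, 7/2)
  row 0: subtract -2/3×row1 = (1, 0, 2)

pivot columns: 0, 1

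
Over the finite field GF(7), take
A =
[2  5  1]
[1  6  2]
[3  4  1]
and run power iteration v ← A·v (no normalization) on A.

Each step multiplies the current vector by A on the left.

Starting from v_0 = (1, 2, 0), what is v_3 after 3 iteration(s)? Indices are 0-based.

v_3 = (5, 4, 0)

v_0 = (1, 2, 0).
v_1 = A·v_0 = (5, 6, 4).
v_2 = A·v_1 = (2, 0, 1).
v_3 = A·v_2 = (5, 4, 0).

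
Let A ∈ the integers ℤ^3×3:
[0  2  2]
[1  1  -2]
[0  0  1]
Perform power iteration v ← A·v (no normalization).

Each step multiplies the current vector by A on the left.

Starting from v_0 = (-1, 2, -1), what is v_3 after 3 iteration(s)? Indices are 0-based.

v_3 = (12, 13, -1)

v_0 = (-1, 2, -1).
v_1 = A·v_0 = (2, 3, -1).
v_2 = A·v_1 = (4, 7, -1).
v_3 = A·v_2 = (12, 13, -1).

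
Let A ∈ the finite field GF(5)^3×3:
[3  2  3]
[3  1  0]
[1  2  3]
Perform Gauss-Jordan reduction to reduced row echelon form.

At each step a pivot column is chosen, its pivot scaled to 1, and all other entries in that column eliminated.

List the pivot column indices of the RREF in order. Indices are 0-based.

pivot columns: 0, 1, 2

step 1: normalize row 0 (÷3) = (1, 4, 1)
  row 1: subtract 3×row0 = (0, 4, 2)
  row 2: subtract 1×row0 = (0, 3, 2)
step 2: normalize row 1 (÷4) = (0, 1, 3)
  row 0: subtract 4×row1 = (1, 0, 4)
  row 2: subtract 3×row1 = (0, 0, 3)
step 3: normalize row 2 (÷3) = (0, 0, 1)
  row 0: subtract 4×row2 = (1, 0, 0)
  row 1: subtract 3×row2 = (0, 1, 0)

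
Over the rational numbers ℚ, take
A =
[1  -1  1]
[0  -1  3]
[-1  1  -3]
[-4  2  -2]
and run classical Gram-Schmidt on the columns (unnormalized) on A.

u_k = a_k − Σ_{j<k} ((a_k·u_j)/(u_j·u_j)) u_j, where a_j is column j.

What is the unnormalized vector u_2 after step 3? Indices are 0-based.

Step 1: u_0 = a_0 = (1, 0, -1, -4).
Step 2: u_1 = a_1 − (-5/9)·u_0 = (-4/9, -1, 4/9, -2/9).
Step 3: u_2 = a_2 − (2/3)·u_0 − (-3)·u_1 = (-1, 0, -1, 0).

u_2 = (-1, 0, -1, 0)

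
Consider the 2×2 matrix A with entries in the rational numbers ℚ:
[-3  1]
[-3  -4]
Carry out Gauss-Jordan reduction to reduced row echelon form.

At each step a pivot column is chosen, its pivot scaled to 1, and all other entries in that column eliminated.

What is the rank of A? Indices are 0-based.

[1] R0 /= -3  ⇒  (1, -1/3)
     R1 -= -3·R0  ⇒  (0, -5)
[2] R1 /= -5  ⇒  (0, 1)
     R0 -= -1/3·R1  ⇒  (1, 0)

rank = 2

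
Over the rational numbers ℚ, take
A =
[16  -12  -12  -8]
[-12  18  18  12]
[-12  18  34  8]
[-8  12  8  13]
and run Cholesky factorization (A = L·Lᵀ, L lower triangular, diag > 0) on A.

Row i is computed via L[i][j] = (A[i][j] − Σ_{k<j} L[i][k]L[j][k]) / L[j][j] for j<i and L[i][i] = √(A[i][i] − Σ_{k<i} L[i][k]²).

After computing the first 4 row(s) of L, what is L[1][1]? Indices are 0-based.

L[1][1] = 3

Step 1: L[0][0] = √(16) = 4.
  L[1][0] = (-12) / L[0][0] = -3.
Step 2: L[1][1] = √(9) = 3.
  L[2][0] = (-12) / L[0][0] = -3.
  L[2][1] = (9) / L[1][1] = 3.
Step 3: L[2][2] = √(16) = 4.
  L[3][0] = (-8) / L[0][0] = -2.
  L[3][1] = (6) / L[1][1] = 2.
  L[3][2] = (-4) / L[2][2] = -1.
Step 4: L[3][3] = √(4) = 2.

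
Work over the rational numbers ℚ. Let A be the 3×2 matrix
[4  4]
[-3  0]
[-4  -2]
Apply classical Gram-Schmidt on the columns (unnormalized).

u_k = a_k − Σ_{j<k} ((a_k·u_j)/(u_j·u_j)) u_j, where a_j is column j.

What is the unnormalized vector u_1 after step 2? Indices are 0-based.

u_1 = (68/41, 72/41, 14/41)

Step 1: u_0 = a_0 = (4, -3, -4).
Step 2: u_1 = a_1 − (24/41)·u_0 = (68/41, 72/41, 14/41).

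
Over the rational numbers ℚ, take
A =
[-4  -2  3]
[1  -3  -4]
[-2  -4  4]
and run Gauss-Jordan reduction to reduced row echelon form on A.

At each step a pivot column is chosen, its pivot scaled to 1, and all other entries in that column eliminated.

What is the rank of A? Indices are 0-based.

pivot(0,0)=-4: scale R0 → (1, 1/2, -3/4)
  clear (1,0): R1 −= (1)R0 → (0, -7/2, -13/4)
  clear (2,0): R2 −= (-2)R0 → (0, -3, 5/2)
pivot(1,1)=-7/2: scale R1 → (0, 1, 13/14)
  clear (0,1): R0 −= (1/2)R1 → (1, 0, -17/14)
  clear (2,1): R2 −= (-3)R1 → (0, 0, 37/7)
pivot(2,2)=37/7: scale R2 → (0, 0, 1)
  clear (0,2): R0 −= (-17/14)R2 → (1, 0, 0)
  clear (1,2): R1 −= (13/14)R2 → (0, 1, 0)

rank = 3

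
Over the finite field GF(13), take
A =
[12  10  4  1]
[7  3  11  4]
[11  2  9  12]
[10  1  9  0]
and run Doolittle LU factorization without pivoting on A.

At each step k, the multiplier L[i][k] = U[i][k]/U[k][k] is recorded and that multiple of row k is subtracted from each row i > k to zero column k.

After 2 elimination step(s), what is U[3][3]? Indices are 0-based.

Step 1: pivot at (0,0) is 12.
  row1 ← row1 − (6)·row0  ⇒  L[1][0]=6, U row1=(0, 8, 0, 11)
  row2 ← row2 − (2)·row0  ⇒  L[2][0]=2, U row2=(0, 8, 1, 10)
  row3 ← row3 − (3)·row0  ⇒  L[3][0]=3, U row3=(0, 10, 10, 10)
Step 2: pivot at (1,1) is 8.
  row2 ← row2 − (1)·row1  ⇒  L[2][1]=1, U row2=(0, 0, 1, 12)
  row3 ← row3 − (11)·row1  ⇒  L[3][1]=11, U row3=(0, 0, 10, 6)

U[3][3] = 6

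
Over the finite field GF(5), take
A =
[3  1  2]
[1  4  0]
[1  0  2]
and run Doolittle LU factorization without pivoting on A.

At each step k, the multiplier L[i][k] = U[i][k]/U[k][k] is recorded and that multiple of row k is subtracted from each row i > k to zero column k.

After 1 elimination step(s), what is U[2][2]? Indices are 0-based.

U[2][2] = 3

k=0: U[0][0]=3
  eliminate (1,0): mult=2, new row 1: (0, 2, 1); set L[1][0]=2
  eliminate (2,0): mult=2, new row 2: (0, 3, 3); set L[2][0]=2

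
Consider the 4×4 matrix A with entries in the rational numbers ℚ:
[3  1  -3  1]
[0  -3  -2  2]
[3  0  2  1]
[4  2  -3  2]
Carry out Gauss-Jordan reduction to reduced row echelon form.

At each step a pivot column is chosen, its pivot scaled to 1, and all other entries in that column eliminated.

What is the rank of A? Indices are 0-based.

pivot(0,0)=3: scale R0 → (1, 1/3, -1, 1/3)
  clear (2,0): R2 −= (3)R0 → (0, -1, 5, 0)
  clear (3,0): R3 −= (4)R0 → (0, 2/3, 1, 2/3)
pivot(1,1)=-3: scale R1 → (0, 1, 2/3, -2/3)
  clear (0,1): R0 −= (1/3)R1 → (1, 0, -11/9, 5/9)
  clear (2,1): R2 −= (-1)R1 → (0, 0, 17/3, -2/3)
  clear (3,1): R3 −= (2/3)R1 → (0, 0, 5/9, 10/9)
pivot(2,2)=17/3: scale R2 → (0, 0, 1, -2/17)
  clear (0,2): R0 −= (-11/9)R2 → (1, 0, 0, 7/17)
  clear (1,2): R1 −= (2/3)R2 → (0, 1, 0, -10/17)
  clear (3,2): R3 −= (5/9)R2 → (0, 0, 0, 20/17)
pivot(3,3)=20/17: scale R3 → (0, 0, 0, 1)
  clear (0,3): R0 −= (7/17)R3 → (1, 0, 0, 0)
  clear (1,3): R1 −= (-10/17)R3 → (0, 1, 0, 0)
  clear (2,3): R2 −= (-2/17)R3 → (0, 0, 1, 0)

rank = 4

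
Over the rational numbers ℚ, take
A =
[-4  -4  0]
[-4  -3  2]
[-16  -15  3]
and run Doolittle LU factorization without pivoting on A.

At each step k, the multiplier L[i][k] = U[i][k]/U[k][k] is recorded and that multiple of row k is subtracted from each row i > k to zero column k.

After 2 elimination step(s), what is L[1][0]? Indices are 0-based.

[col 0] pivot -4
  R1 -= 1*R0 → (0, 1, 2)  (L[1][0] := 1)
  R2 -= 4*R0 → (0, 1, 3)  (L[2][0] := 4)
[col 1] pivot 1
  R2 -= 1*R1 → (0, 0, 1)  (L[2][1] := 1)

L[1][0] = 1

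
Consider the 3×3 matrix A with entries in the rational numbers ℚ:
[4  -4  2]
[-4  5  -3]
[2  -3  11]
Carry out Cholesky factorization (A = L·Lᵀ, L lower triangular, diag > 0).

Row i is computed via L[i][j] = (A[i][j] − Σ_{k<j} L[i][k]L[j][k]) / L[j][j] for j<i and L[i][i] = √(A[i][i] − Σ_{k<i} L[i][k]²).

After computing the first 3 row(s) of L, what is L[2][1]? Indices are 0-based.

L[2][1] = -1

Step 1: L[0][0] = √(4) = 2.
  L[1][0] = (-4) / L[0][0] = -2.
Step 2: L[1][1] = √(1) = 1.
  L[2][0] = (2) / L[0][0] = 1.
  L[2][1] = (-1) / L[1][1] = -1.
Step 3: L[2][2] = √(9) = 3.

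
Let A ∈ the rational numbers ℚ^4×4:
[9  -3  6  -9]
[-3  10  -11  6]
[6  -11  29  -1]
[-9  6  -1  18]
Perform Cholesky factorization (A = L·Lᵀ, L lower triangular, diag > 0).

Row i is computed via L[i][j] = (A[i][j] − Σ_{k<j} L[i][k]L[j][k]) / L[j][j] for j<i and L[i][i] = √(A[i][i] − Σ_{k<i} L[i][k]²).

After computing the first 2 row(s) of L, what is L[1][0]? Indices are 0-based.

L[1][0] = -1

Step 1: L[0][0] = √(9) = 3.
  L[1][0] = (-3) / L[0][0] = -1.
Step 2: L[1][1] = √(9) = 3.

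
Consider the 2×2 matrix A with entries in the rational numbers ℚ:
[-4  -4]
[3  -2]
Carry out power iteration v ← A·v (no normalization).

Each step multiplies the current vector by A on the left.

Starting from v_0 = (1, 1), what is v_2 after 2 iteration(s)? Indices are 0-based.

v_2 = (28, -26)

v_0 = (1, 1).
v_1 = A·v_0 = (-8, 1).
v_2 = A·v_1 = (28, -26).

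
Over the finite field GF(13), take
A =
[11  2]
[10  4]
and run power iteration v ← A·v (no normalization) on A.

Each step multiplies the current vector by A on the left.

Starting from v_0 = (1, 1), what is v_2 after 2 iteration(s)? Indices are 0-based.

v_2 = (2, 4)

v_0 = (1, 1).
v_1 = A·v_0 = (0, 1).
v_2 = A·v_1 = (2, 4).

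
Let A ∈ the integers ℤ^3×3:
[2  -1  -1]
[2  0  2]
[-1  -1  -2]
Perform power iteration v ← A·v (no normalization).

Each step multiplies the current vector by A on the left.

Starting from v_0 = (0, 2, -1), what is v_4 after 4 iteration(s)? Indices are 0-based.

v_0 = (0, 2, -1).
v_1 = A·v_0 = (-1, -2, 0).
v_2 = A·v_1 = (0, -2, 3).
v_3 = A·v_2 = (-1, 6, -4).
v_4 = A·v_3 = (-4, -10, 3).

v_4 = (-4, -10, 3)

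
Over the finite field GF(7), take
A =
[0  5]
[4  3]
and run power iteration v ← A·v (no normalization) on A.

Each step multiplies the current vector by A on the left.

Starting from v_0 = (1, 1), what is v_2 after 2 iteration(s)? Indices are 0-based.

v_2 = (0, 6)

v_0 = (1, 1).
v_1 = A·v_0 = (5, 0).
v_2 = A·v_1 = (0, 6).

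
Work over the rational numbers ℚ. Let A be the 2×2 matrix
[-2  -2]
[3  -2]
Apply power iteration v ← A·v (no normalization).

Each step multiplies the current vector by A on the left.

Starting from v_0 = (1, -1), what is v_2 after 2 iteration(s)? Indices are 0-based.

v_0 = (1, -1).
v_1 = A·v_0 = (0, 5).
v_2 = A·v_1 = (-10, -10).

v_2 = (-10, -10)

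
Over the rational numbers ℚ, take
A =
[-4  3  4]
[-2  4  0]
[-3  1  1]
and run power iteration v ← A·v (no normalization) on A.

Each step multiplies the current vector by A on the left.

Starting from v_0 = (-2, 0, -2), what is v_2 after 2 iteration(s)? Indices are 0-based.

v_0 = (-2, 0, -2).
v_1 = A·v_0 = (0, 4, 4).
v_2 = A·v_1 = (28, 16, 8).

v_2 = (28, 16, 8)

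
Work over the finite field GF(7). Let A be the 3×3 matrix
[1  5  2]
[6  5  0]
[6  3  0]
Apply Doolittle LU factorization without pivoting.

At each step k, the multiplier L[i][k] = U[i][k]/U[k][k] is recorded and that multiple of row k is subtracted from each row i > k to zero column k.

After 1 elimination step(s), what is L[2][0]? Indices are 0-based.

L[2][0] = 6

k=0: U[0][0]=1
  eliminate (1,0): mult=6, new row 1: (0, 3, 2); set L[1][0]=6
  eliminate (2,0): mult=6, new row 2: (0, 1, 2); set L[2][0]=6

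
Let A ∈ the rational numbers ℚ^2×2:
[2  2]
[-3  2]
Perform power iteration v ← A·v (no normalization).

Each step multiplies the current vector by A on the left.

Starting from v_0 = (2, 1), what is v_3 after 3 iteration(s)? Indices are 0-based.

v_3 = (-44, -64)

v_0 = (2, 1).
v_1 = A·v_0 = (6, -4).
v_2 = A·v_1 = (4, -26).
v_3 = A·v_2 = (-44, -64).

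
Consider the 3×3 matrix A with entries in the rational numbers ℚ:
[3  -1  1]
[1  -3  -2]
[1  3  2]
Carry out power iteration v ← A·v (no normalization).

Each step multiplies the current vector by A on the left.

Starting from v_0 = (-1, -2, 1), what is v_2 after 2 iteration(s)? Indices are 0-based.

v_0 = (-1, -2, 1).
v_1 = A·v_0 = (0, 3, -5).
v_2 = A·v_1 = (-8, 1, -1).

v_2 = (-8, 1, -1)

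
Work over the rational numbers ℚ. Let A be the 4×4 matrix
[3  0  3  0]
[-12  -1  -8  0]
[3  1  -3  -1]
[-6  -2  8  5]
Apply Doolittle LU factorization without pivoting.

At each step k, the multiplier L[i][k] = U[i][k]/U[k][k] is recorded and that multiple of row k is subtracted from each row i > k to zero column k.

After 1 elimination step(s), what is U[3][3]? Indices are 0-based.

[col 0] pivot 3
  R1 -= -4*R0 → (0, -1, 4, 0)  (L[1][0] := -4)
  R2 -= 1*R0 → (0, 1, -6, -1)  (L[2][0] := 1)
  R3 -= -2*R0 → (0, -2, 14, 5)  (L[3][0] := -2)

U[3][3] = 5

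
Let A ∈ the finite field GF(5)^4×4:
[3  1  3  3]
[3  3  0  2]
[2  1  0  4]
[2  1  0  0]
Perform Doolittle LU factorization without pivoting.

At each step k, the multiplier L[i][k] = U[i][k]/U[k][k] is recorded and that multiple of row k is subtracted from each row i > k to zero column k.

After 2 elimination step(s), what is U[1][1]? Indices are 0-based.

[col 0] pivot 3
  R1 -= 1*R0 → (0, 2, 2, 4)  (L[1][0] := 1)
  R2 -= 4*R0 → (0, 2, 3, 2)  (L[2][0] := 4)
  R3 -= 4*R0 → (0, 2, 3, 3)  (L[3][0] := 4)
[col 1] pivot 2
  R2 -= 1*R1 → (0, 0, 1, 3)  (L[2][1] := 1)
  R3 -= 1*R1 → (0, 0, 1, 4)  (L[3][1] := 1)

U[1][1] = 2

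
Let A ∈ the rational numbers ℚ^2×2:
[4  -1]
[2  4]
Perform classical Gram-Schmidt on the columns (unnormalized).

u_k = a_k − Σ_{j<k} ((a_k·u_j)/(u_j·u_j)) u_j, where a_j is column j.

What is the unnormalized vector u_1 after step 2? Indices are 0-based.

u_1 = (-9/5, 18/5)

Step 1: u_0 = a_0 = (4, 2).
Step 2: u_1 = a_1 − (1/5)·u_0 = (-9/5, 18/5).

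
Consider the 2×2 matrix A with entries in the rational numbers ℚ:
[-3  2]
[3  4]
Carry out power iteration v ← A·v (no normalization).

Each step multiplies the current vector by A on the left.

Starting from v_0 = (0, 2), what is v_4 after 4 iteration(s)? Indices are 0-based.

v_4 = (148, 980)

v_0 = (0, 2).
v_1 = A·v_0 = (4, 8).
v_2 = A·v_1 = (4, 44).
v_3 = A·v_2 = (76, 188).
v_4 = A·v_3 = (148, 980).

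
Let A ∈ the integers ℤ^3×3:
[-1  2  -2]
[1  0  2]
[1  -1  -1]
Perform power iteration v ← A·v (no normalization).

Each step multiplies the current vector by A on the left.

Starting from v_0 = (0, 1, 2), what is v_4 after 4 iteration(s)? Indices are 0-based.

v_4 = (-8, 28, -63)

v_0 = (0, 1, 2).
v_1 = A·v_0 = (-2, 4, -3).
v_2 = A·v_1 = (16, -8, -3).
v_3 = A·v_2 = (-26, 10, 27).
v_4 = A·v_3 = (-8, 28, -63).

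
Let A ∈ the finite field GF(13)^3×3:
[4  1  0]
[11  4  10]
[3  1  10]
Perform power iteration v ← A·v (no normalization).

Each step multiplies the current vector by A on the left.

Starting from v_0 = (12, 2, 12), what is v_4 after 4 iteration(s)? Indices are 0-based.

v_0 = (12, 2, 12).
v_1 = A·v_0 = (11, 0, 2).
v_2 = A·v_1 = (5, 11, 1).
v_3 = A·v_2 = (5, 5, 10).
v_4 = A·v_3 = (12, 6, 3).

v_4 = (12, 6, 3)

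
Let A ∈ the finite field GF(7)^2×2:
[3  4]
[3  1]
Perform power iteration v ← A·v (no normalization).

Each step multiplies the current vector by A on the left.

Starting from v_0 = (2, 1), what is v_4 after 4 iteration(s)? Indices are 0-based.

v_0 = (2, 1).
v_1 = A·v_0 = (3, 0).
v_2 = A·v_1 = (2, 2).
v_3 = A·v_2 = (0, 1).
v_4 = A·v_3 = (4, 1).

v_4 = (4, 1)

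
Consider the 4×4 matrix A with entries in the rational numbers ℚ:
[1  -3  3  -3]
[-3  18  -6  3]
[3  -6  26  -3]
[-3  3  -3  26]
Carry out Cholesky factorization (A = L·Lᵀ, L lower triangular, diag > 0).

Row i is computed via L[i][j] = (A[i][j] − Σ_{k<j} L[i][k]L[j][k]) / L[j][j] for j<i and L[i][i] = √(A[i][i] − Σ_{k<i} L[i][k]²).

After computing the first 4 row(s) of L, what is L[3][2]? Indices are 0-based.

Step 1: L[0][0] = √(1) = 1.
  L[1][0] = (-3) / L[0][0] = -3.
Step 2: L[1][1] = √(9) = 3.
  L[2][0] = (3) / L[0][0] = 3.
  L[2][1] = (3) / L[1][1] = 1.
Step 3: L[2][2] = √(16) = 4.
  L[3][0] = (-3) / L[0][0] = -3.
  L[3][1] = (-6) / L[1][1] = -2.
  L[3][2] = (8) / L[2][2] = 2.
Step 4: L[3][3] = √(9) = 3.

L[3][2] = 2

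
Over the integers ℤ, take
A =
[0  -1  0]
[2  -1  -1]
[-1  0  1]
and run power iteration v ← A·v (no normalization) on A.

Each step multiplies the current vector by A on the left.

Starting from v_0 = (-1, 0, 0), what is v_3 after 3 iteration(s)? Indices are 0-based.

v_3 = (-1, 2, -1)

v_0 = (-1, 0, 0).
v_1 = A·v_0 = (0, -2, 1).
v_2 = A·v_1 = (2, 1, 1).
v_3 = A·v_2 = (-1, 2, -1).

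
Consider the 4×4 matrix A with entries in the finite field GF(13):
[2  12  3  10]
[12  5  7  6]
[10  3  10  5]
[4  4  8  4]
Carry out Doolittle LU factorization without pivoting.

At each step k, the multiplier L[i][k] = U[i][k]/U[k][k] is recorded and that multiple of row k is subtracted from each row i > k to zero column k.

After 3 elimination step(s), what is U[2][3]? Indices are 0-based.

U[2][3] = 12

Step 1: pivot at (0,0) is 2.
  row1 ← row1 − (6)·row0  ⇒  L[1][0]=6, U row1=(0, 11, 2, 11)
  row2 ← row2 − (5)·row0  ⇒  L[2][0]=5, U row2=(0, 8, 8, 7)
  row3 ← row3 − (2)·row0  ⇒  L[3][0]=2, U row3=(0, 6, 2, 10)
Step 2: pivot at (1,1) is 11.
  row2 ← row2 − (9)·row1  ⇒  L[2][1]=9, U row2=(0, 0, 3, 12)
  row3 ← row3 − (10)·row1  ⇒  L[3][1]=10, U row3=(0, 0, 8, 4)
Step 3: pivot at (2,2) is 3.
  row3 ← row3 − (7)·row2  ⇒  L[3][2]=7, U row3=(0, 0, 0, 11)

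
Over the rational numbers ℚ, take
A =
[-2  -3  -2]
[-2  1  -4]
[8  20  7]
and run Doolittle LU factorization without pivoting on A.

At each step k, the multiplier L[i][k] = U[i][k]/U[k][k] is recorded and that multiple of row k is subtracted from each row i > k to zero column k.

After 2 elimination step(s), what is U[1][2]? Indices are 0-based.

Step 1: pivot at (0,0) is -2.
  row1 ← row1 − (1)·row0  ⇒  L[1][0]=1, U row1=(0, 4, -2)
  row2 ← row2 − (-4)·row0  ⇒  L[2][0]=-4, U row2=(0, 8, -1)
Step 2: pivot at (1,1) is 4.
  row2 ← row2 − (2)·row1  ⇒  L[2][1]=2, U row2=(0, 0, 3)

U[1][2] = -2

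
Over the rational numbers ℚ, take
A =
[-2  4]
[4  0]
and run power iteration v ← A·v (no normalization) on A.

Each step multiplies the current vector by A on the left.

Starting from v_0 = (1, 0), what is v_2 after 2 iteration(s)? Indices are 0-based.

v_2 = (20, -8)

v_0 = (1, 0).
v_1 = A·v_0 = (-2, 4).
v_2 = A·v_1 = (20, -8).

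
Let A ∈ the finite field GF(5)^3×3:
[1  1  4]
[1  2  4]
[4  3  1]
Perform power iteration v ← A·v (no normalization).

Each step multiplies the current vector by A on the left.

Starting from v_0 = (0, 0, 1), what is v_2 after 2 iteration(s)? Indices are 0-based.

v_0 = (0, 0, 1).
v_1 = A·v_0 = (4, 4, 1).
v_2 = A·v_1 = (2, 1, 4).

v_2 = (2, 1, 4)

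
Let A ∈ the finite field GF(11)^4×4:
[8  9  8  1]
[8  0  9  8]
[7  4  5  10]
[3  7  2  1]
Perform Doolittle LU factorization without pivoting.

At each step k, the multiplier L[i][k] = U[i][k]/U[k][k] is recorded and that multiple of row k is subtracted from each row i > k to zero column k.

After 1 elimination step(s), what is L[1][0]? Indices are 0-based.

L[1][0] = 1

[col 0] pivot 8
  R1 -= 1*R0 → (0, 2, 1, 7)  (L[1][0] := 1)
  R2 -= 5*R0 → (0, 3, 9, 5)  (L[2][0] := 5)
  R3 -= 10*R0 → (0, 5, 10, 2)  (L[3][0] := 10)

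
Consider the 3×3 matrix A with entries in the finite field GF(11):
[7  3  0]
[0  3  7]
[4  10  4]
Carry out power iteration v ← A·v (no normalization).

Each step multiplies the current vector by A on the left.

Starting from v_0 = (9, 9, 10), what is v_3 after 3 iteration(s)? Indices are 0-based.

v_0 = (9, 9, 10).
v_1 = A·v_0 = (2, 9, 1).
v_2 = A·v_1 = (8, 1, 3).
v_3 = A·v_2 = (4, 2, 10).

v_3 = (4, 2, 10)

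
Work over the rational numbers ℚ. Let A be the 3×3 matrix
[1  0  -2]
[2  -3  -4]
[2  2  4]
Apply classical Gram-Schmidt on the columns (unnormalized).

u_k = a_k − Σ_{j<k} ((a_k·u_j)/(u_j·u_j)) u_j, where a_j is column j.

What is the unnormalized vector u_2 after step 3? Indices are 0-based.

Step 1: u_0 = a_0 = (1, 2, 2).
Step 2: u_1 = a_1 − (-2/9)·u_0 = (2/9, -23/9, 22/9).
Step 3: u_2 = a_2 − (-2/9)·u_0 − (176/113)·u_1 = (-240/113, 48/113, 72/113).

u_2 = (-240/113, 48/113, 72/113)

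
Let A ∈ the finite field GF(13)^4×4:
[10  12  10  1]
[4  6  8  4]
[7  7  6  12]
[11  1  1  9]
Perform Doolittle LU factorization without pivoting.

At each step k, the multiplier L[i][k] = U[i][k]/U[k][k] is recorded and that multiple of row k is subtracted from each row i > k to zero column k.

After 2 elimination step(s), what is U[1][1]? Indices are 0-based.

U[1][1] = 9

k=0: U[0][0]=10
  eliminate (1,0): mult=3, new row 1: (0, 9, 4, 1); set L[1][0]=3
  eliminate (2,0): mult=2, new row 2: (0, 9, 12, 10); set L[2][0]=2
  eliminate (3,0): mult=5, new row 3: (0, 6, 3, 4); set L[3][0]=5
k=1: U[1][1]=9
  eliminate (2,1): mult=1, new row 2: (0, 0, 8, 9); set L[2][1]=1
  eliminate (3,1): mult=5, new row 3: (0, 0, 9, 12); set L[3][1]=5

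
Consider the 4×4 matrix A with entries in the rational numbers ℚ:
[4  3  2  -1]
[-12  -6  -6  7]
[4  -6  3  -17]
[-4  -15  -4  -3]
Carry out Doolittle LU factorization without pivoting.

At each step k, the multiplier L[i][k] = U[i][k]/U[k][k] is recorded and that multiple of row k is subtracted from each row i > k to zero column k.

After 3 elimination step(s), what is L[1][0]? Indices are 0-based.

Step 1: pivot at (0,0) is 4.
  row1 ← row1 − (-3)·row0  ⇒  L[1][0]=-3, U row1=(0, 3, 0, 4)
  row2 ← row2 − (1)·row0  ⇒  L[2][0]=1, U row2=(0, -9, 1, -16)
  row3 ← row3 − (-1)·row0  ⇒  L[3][0]=-1, U row3=(0, -12, -2, -4)
Step 2: pivot at (1,1) is 3.
  row2 ← row2 − (-3)·row1  ⇒  L[2][1]=-3, U row2=(0, 0, 1, -4)
  row3 ← row3 − (-4)·row1  ⇒  L[3][1]=-4, U row3=(0, 0, -2, 12)
Step 3: pivot at (2,2) is 1.
  row3 ← row3 − (-2)·row2  ⇒  L[3][2]=-2, U row3=(0, 0, 0, 4)

L[1][0] = -3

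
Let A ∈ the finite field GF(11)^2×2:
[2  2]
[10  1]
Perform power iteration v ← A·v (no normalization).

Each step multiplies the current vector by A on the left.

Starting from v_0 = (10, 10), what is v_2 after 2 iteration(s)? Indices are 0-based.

v_0 = (10, 10).
v_1 = A·v_0 = (7, 0).
v_2 = A·v_1 = (3, 4).

v_2 = (3, 4)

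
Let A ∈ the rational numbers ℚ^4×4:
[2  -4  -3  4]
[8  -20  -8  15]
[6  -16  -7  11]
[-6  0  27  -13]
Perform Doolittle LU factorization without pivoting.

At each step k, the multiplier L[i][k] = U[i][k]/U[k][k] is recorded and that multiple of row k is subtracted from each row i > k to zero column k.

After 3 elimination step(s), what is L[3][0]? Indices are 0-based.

L[3][0] = -3

[col 0] pivot 2
  R1 -= 4*R0 → (0, -4, 4, -1)  (L[1][0] := 4)
  R2 -= 3*R0 → (0, -4, 2, -1)  (L[2][0] := 3)
  R3 -= -3*R0 → (0, -12, 18, -1)  (L[3][0] := -3)
[col 1] pivot -4
  R2 -= 1*R1 → (0, 0, -2, 0)  (L[2][1] := 1)
  R3 -= 3*R1 → (0, 0, 6, 2)  (L[3][1] := 3)
[col 2] pivot -2
  R3 -= -3*R2 → (0, 0, 0, 2)  (L[3][2] := -3)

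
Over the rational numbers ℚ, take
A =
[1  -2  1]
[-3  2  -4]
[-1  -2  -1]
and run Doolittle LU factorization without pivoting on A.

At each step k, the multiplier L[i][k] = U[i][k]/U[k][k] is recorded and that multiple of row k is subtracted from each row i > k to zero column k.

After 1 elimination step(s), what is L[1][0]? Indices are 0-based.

[col 0] pivot 1
  R1 -= -3*R0 → (0, -4, -1)  (L[1][0] := -3)
  R2 -= -1*R0 → (0, -4, 0)  (L[2][0] := -1)

L[1][0] = -3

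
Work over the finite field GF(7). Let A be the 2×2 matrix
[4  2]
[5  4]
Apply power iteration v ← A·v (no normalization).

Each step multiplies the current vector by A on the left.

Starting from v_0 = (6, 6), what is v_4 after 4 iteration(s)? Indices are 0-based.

v_0 = (6, 6).
v_1 = A·v_0 = (1, 5).
v_2 = A·v_1 = (0, 4).
v_3 = A·v_2 = (1, 2).
v_4 = A·v_3 = (1, 6).

v_4 = (1, 6)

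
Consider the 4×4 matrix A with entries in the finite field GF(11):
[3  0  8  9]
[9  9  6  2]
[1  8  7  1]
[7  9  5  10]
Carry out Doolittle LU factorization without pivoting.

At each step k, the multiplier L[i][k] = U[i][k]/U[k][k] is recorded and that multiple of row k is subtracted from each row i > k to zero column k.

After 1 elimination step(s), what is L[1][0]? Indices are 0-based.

L[1][0] = 3

[col 0] pivot 3
  R1 -= 3*R0 → (0, 9, 4, 8)  (L[1][0] := 3)
  R2 -= 4*R0 → (0, 8, 8, 9)  (L[2][0] := 4)
  R3 -= 6*R0 → (0, 9, 1, 0)  (L[3][0] := 6)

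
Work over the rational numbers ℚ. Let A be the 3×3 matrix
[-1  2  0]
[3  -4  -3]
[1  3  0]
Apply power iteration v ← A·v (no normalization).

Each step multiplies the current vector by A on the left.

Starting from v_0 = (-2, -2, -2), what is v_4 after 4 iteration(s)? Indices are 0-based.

v_0 = (-2, -2, -2).
v_1 = A·v_0 = (-2, 8, -8).
v_2 = A·v_1 = (18, -14, 22).
v_3 = A·v_2 = (-46, 44, -24).
v_4 = A·v_3 = (134, -242, 86).

v_4 = (134, -242, 86)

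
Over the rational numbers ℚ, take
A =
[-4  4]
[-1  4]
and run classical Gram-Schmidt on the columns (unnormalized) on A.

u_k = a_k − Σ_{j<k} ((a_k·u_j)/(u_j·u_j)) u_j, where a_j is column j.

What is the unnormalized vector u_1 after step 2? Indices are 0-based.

Step 1: u_0 = a_0 = (-4, -1).
Step 2: u_1 = a_1 − (-20/17)·u_0 = (-12/17, 48/17).

u_1 = (-12/17, 48/17)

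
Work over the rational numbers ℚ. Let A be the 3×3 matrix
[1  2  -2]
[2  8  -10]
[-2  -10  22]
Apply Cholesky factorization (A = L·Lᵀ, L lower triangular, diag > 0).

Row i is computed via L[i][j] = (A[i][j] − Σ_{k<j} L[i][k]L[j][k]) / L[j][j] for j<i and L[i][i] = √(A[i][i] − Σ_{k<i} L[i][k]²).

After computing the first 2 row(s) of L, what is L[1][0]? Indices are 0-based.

Step 1: L[0][0] = √(1) = 1.
  L[1][0] = (2) / L[0][0] = 2.
Step 2: L[1][1] = √(4) = 2.

L[1][0] = 2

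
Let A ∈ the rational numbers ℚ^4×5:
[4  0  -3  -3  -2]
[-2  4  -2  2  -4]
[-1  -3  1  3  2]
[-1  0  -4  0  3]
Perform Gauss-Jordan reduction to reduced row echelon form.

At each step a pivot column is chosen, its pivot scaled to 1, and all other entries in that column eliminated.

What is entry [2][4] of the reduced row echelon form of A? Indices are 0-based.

[1] R0 /= 4  ⇒  (1, 0, -3/4, -3/4, -1/2)
     R1 -= -2·R0  ⇒  (0, 4, -7/2, 1/2, -5)
     R2 -= -1·R0  ⇒  (0, -3, 1/4, 9/4, 3/2)
     R3 -= -1·R0  ⇒  (0, 0, -19/4, -3/4, 5/2)
[2] R1 /= 4  ⇒  (0, 1, -7/8, 1/8, -5/4)
     R2 -= -3·R1  ⇒  (0, 0, -19/8, 21/8, -9/4)
[3] R2 /= -19/8  ⇒  (0, 0, 1, -21/19, 18/19)
     R0 -= -3/4·R2  ⇒  (1, 0, 0, -30/19, 4/19)
     R1 -= -7/8·R2  ⇒  (0, 1, 0, -16/19, -8/19)
     R3 -= -19/4·R2  ⇒  (0, 0, 0, -6, 7)
[4] R3 /= -6  ⇒  (0, 0, 0, 1, -7/6)
     R0 -= -30/19·R3  ⇒  (1, 0, 0, 0, -31/19)
     R1 -= -16/19·R3  ⇒  (0, 1, 0, 0, -80/57)
     R2 -= -21/19·R3  ⇒  (0, 0, 1, 0, -13/38)

M[2][4] = -13/38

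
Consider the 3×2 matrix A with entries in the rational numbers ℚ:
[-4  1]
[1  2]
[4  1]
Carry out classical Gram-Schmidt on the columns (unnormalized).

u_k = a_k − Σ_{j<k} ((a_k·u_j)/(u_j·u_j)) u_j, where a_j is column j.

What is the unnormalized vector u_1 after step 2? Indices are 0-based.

Step 1: u_0 = a_0 = (-4, 1, 4).
Step 2: u_1 = a_1 − (2/33)·u_0 = (41/33, 64/33, 25/33).

u_1 = (41/33, 64/33, 25/33)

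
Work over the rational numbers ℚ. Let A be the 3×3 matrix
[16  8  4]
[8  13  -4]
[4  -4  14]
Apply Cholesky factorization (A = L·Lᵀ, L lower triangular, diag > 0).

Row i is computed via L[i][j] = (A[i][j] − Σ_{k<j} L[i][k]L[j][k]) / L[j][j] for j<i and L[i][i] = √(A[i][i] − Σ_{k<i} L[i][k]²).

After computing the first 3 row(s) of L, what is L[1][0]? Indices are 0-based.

L[1][0] = 2

Step 1: L[0][0] = √(16) = 4.
  L[1][0] = (8) / L[0][0] = 2.
Step 2: L[1][1] = √(9) = 3.
  L[2][0] = (4) / L[0][0] = 1.
  L[2][1] = (-6) / L[1][1] = -2.
Step 3: L[2][2] = √(9) = 3.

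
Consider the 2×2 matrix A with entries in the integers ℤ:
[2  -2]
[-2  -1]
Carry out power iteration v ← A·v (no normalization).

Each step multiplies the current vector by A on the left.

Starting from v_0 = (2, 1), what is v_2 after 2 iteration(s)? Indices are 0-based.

v_0 = (2, 1).
v_1 = A·v_0 = (2, -5).
v_2 = A·v_1 = (14, 1).

v_2 = (14, 1)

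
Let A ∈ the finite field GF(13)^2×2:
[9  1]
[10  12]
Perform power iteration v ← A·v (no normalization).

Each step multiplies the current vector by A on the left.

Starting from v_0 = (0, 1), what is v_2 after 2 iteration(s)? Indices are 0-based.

v_0 = (0, 1).
v_1 = A·v_0 = (1, 12).
v_2 = A·v_1 = (8, 11).

v_2 = (8, 11)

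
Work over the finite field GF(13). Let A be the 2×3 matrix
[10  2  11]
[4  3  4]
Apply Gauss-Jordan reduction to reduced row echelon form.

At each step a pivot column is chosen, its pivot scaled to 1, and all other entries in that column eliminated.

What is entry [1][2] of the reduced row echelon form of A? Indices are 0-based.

M[1][2] = 1

step 1: normalize row 0 (÷10) = (1, 8, 5)
  row 1: subtract 4×row0 = (0, 10, 10)
step 2: normalize row 1 (÷10) = (0, 1, 1)
  row 0: subtract 8×row1 = (1, 0, 10)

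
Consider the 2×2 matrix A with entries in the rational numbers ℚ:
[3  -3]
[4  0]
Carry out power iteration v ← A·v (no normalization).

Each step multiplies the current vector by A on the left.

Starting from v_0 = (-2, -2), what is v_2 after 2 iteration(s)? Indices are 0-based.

v_0 = (-2, -2).
v_1 = A·v_0 = (0, -8).
v_2 = A·v_1 = (24, 0).

v_2 = (24, 0)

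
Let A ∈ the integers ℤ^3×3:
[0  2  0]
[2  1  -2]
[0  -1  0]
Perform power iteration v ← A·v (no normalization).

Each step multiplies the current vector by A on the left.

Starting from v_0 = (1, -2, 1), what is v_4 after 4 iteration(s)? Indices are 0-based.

v_4 = (-52, -110, 26)

v_0 = (1, -2, 1).
v_1 = A·v_0 = (-4, -2, 2).
v_2 = A·v_1 = (-4, -14, 2).
v_3 = A·v_2 = (-28, -26, 14).
v_4 = A·v_3 = (-52, -110, 26).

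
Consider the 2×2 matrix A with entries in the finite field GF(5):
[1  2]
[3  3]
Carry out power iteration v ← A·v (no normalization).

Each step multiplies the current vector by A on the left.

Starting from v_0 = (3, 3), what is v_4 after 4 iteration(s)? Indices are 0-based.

v_4 = (3, 0)

v_0 = (3, 3).
v_1 = A·v_0 = (4, 3).
v_2 = A·v_1 = (0, 1).
v_3 = A·v_2 = (2, 3).
v_4 = A·v_3 = (3, 0).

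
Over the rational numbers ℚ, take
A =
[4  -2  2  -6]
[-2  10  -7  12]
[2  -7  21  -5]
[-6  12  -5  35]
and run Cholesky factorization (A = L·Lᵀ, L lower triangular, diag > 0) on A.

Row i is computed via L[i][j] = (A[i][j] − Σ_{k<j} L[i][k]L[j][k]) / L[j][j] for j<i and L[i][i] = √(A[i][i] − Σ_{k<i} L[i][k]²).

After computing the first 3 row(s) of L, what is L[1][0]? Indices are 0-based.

L[1][0] = -1

Step 1: L[0][0] = √(4) = 2.
  L[1][0] = (-2) / L[0][0] = -1.
Step 2: L[1][1] = √(9) = 3.
  L[2][0] = (2) / L[0][0] = 1.
  L[2][1] = (-6) / L[1][1] = -2.
Step 3: L[2][2] = √(16) = 4.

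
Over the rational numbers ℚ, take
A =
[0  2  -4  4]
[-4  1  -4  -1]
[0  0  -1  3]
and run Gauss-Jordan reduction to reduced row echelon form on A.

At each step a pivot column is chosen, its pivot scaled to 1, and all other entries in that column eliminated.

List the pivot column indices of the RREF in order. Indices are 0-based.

[1] R0 <-> R1
[1] R0 /= -4  ⇒  (1, -1/4, 1, 1/4)
[2] R1 /= 2  ⇒  (0, 1, -2, 2)
     R0 -= -1/4·R1  ⇒  (1, 0, 1/2, 3/4)
[3] R2 /= -1  ⇒  (0, 0, 1, -3)
     R0 -= 1/2·R2  ⇒  (1, 0, 0, 9/4)
     R1 -= -2·R2  ⇒  (0, 1, 0, -4)

pivot columns: 0, 1, 2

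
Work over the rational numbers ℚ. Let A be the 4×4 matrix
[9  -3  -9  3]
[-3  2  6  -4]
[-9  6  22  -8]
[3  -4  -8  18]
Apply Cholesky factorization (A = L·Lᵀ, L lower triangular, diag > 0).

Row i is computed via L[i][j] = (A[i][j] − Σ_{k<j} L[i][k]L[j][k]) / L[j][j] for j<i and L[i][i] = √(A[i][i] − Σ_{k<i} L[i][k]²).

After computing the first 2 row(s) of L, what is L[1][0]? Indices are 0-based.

Step 1: L[0][0] = √(9) = 3.
  L[1][0] = (-3) / L[0][0] = -1.
Step 2: L[1][1] = √(1) = 1.

L[1][0] = -1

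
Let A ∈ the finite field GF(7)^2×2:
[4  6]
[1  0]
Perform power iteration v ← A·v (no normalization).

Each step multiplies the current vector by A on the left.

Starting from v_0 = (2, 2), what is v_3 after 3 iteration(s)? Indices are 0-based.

v_3 = (5, 1)

v_0 = (2, 2).
v_1 = A·v_0 = (6, 2).
v_2 = A·v_1 = (1, 6).
v_3 = A·v_2 = (5, 1).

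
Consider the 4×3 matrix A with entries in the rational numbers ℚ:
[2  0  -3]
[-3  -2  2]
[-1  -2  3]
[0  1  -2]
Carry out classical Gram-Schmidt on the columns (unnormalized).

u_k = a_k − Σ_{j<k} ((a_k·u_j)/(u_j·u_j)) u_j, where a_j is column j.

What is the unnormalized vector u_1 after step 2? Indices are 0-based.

u_1 = (-8/7, -2/7, -10/7, 1)

Step 1: u_0 = a_0 = (2, -3, -1, 0).
Step 2: u_1 = a_1 − (4/7)·u_0 = (-8/7, -2/7, -10/7, 1).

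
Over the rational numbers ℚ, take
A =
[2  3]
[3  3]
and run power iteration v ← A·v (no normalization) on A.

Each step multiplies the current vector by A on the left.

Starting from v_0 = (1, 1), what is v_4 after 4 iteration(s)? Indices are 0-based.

v_4 = (859, 1014)

v_0 = (1, 1).
v_1 = A·v_0 = (5, 6).
v_2 = A·v_1 = (28, 33).
v_3 = A·v_2 = (155, 183).
v_4 = A·v_3 = (859, 1014).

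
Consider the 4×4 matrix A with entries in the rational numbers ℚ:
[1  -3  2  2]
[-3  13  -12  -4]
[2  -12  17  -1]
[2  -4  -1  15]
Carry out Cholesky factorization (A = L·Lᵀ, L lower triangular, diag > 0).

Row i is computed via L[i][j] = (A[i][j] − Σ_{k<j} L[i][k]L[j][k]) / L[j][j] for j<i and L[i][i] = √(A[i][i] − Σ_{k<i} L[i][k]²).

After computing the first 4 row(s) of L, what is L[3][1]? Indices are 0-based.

L[3][1] = 1

Step 1: L[0][0] = √(1) = 1.
  L[1][0] = (-3) / L[0][0] = -3.
Step 2: L[1][1] = √(4) = 2.
  L[2][0] = (2) / L[0][0] = 2.
  L[2][1] = (-6) / L[1][1] = -3.
Step 3: L[2][2] = √(4) = 2.
  L[3][0] = (2) / L[0][0] = 2.
  L[3][1] = (2) / L[1][1] = 1.
  L[3][2] = (-2) / L[2][2] = -1.
Step 4: L[3][3] = √(9) = 3.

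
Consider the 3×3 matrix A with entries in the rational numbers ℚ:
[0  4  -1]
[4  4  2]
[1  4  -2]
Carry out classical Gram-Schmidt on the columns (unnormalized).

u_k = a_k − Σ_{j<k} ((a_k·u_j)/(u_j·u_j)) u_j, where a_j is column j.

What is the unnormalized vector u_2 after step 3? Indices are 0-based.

Step 1: u_0 = a_0 = (0, 4, 1).
Step 2: u_1 = a_1 − (20/17)·u_0 = (4, -12/17, 48/17).
Step 3: u_2 = a_2 − (6/17)·u_0 − (-47/104)·u_1 = (21/26, 7/26, -14/13).

u_2 = (21/26, 7/26, -14/13)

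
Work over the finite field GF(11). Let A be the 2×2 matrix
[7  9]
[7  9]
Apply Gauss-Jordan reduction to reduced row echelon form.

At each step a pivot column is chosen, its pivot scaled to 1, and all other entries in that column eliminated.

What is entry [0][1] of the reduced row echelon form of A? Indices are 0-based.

pivot(0,0)=7: scale R0 → (1, 6)
  clear (1,0): R1 −= (7)R0 → (0, 0)
col 1: no nonzero at/below row 1; advance.

M[0][1] = 6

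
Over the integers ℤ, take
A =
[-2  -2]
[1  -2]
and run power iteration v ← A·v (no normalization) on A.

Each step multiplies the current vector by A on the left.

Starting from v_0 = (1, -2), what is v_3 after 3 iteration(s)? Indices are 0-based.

v_3 = (44, 2)

v_0 = (1, -2).
v_1 = A·v_0 = (2, 5).
v_2 = A·v_1 = (-14, -8).
v_3 = A·v_2 = (44, 2).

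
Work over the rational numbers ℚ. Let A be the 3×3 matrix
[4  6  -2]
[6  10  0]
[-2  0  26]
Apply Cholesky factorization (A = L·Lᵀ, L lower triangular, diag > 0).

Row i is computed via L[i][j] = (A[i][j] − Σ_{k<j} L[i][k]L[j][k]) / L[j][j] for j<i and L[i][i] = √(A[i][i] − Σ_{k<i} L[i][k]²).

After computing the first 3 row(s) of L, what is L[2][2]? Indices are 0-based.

L[2][2] = 4

Step 1: L[0][0] = √(4) = 2.
  L[1][0] = (6) / L[0][0] = 3.
Step 2: L[1][1] = √(1) = 1.
  L[2][0] = (-2) / L[0][0] = -1.
  L[2][1] = (3) / L[1][1] = 3.
Step 3: L[2][2] = √(16) = 4.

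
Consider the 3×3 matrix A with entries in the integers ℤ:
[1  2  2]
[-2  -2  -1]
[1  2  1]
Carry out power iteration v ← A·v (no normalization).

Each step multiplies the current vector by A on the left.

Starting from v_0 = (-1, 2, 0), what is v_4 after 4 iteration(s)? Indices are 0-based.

v_0 = (-1, 2, 0).
v_1 = A·v_0 = (3, -2, 3).
v_2 = A·v_1 = (5, -5, 2).
v_3 = A·v_2 = (-1, -2, -3).
v_4 = A·v_3 = (-11, 9, -8).

v_4 = (-11, 9, -8)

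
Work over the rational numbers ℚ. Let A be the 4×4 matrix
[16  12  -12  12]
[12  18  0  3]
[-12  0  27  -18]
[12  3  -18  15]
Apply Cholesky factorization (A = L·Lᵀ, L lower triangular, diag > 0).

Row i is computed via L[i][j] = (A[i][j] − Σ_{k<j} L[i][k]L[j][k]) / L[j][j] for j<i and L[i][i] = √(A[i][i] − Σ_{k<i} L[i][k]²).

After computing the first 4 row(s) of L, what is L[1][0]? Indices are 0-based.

L[1][0] = 3

Step 1: L[0][0] = √(16) = 4.
  L[1][0] = (12) / L[0][0] = 3.
Step 2: L[1][1] = √(9) = 3.
  L[2][0] = (-12) / L[0][0] = -3.
  L[2][1] = (9) / L[1][1] = 3.
Step 3: L[2][2] = √(9) = 3.
  L[3][0] = (12) / L[0][0] = 3.
  L[3][1] = (-6) / L[1][1] = -2.
  L[3][2] = (-3) / L[2][2] = -1.
Step 4: L[3][3] = √(1) = 1.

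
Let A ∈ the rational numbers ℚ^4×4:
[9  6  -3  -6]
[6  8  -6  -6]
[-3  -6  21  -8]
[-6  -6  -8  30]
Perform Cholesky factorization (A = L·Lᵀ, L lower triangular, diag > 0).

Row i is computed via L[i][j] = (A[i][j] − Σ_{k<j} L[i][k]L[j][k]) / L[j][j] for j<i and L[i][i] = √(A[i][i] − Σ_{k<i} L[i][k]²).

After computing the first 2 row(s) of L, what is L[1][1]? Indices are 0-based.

L[1][1] = 2

Step 1: L[0][0] = √(9) = 3.
  L[1][0] = (6) / L[0][0] = 2.
Step 2: L[1][1] = √(4) = 2.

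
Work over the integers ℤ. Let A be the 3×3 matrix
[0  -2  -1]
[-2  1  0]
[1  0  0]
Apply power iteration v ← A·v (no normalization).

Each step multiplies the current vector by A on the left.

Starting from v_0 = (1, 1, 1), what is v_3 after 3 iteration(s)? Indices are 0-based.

v_0 = (1, 1, 1).
v_1 = A·v_0 = (-3, -1, 1).
v_2 = A·v_1 = (1, 5, -3).
v_3 = A·v_2 = (-7, 3, 1).

v_3 = (-7, 3, 1)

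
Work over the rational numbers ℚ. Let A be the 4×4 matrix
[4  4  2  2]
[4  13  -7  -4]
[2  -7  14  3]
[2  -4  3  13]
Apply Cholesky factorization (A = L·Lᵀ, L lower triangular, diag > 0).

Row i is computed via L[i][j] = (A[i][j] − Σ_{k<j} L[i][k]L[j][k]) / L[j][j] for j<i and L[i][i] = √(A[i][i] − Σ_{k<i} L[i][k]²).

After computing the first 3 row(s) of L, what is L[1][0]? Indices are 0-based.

L[1][0] = 2

Step 1: L[0][0] = √(4) = 2.
  L[1][0] = (4) / L[0][0] = 2.
Step 2: L[1][1] = √(9) = 3.
  L[2][0] = (2) / L[0][0] = 1.
  L[2][1] = (-9) / L[1][1] = -3.
Step 3: L[2][2] = √(4) = 2.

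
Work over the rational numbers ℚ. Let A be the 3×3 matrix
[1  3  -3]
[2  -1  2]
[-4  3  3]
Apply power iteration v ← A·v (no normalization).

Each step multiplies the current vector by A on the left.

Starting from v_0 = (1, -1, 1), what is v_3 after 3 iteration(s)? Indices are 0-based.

v_3 = (-116, 113, -88)

v_0 = (1, -1, 1).
v_1 = A·v_0 = (-5, 5, -4).
v_2 = A·v_1 = (22, -23, 23).
v_3 = A·v_2 = (-116, 113, -88).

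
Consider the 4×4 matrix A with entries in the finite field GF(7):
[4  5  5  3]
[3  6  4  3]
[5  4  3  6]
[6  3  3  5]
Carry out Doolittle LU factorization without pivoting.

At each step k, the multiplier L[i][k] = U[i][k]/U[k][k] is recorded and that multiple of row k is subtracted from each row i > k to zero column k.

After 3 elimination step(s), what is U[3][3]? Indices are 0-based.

k=0: U[0][0]=4
  eliminate (1,0): mult=6, new row 1: (0, 4, 2, 6); set L[1][0]=6
  eliminate (2,0): mult=3, new row 2: (0, 3, 2, 4); set L[2][0]=3
  eliminate (3,0): mult=5, new row 3: (0, 6, 6, 4); set L[3][0]=5
k=1: U[1][1]=4
  eliminate (2,1): mult=6, new row 2: (0, 0, 4, 3); set L[2][1]=6
  eliminate (3,1): mult=5, new row 3: (0, 0, 3, 2); set L[3][1]=5
k=2: U[2][2]=4
  eliminate (3,2): mult=6, new row 3: (0, 0, 0, 5); set L[3][2]=6

U[3][3] = 5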